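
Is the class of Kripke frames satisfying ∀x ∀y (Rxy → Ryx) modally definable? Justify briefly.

Definable; q → □◇q defines it

The condition is symmetry. A defining modal formula is q → □◇q.
Suppose q→□◇q is valid. Take Rxy and set V(q)={x}. Then q at x, so □◇q at x, so ◇q at y, so some z with Ryz has q; z=x, i.e. Ryx.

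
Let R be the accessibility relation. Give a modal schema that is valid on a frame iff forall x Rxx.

A defining formula is □r → r (the T axiom).
Suppose □r→r is valid. At any x set V(r)={w : Rxw}. Then □r holds at x, so r holds at x, i.e. Rxx.

□r → r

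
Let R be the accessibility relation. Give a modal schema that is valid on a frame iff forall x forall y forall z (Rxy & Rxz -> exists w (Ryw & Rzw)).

◇□s → □◇s

A defining formula is ◇□s → □◇s (the .2 axiom).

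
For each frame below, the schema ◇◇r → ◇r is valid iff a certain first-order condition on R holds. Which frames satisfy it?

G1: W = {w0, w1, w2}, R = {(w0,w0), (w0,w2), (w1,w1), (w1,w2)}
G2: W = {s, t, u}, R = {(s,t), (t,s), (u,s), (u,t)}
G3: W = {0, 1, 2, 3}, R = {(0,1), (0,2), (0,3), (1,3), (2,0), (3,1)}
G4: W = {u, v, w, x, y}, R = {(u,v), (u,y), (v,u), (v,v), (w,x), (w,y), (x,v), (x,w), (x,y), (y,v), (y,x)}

Frame correspondent (Sahlqvist): ∀x ∀y (xR²y → ∃w (y = w ∧ xRw)) — i.e. a generalized confluence (Geach) condition.
G1: satisfies the condition.
G2: fails — sR²s but no w with s=w and sRw.
G3: fails — 0R²0 but no w with 0=w and 0Rw.
G4: fails — uR²u but no t with u=t and uRt.
Valid on: G1.

G1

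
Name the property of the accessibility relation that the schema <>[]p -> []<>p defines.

convergence

This is the .2 axiom.
Its frame correspondent is convergence — forall x forall y forall z (Rxy & Rxz -> exists w (Ryw & Rzw)).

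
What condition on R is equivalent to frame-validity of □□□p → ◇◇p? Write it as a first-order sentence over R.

∀x ∃w (xR³w ∧ xR²w)

This is a Sahlqvist (Geach-type) schema ◇^0□^3p → □^0◇^2p.
Minimal-valuation argument: fix x; take any y with xR^0y and any z with xR^0z. Set V(p) to the set of worlds R-reachable from y in exactly 3 steps. Then □^3p holds at y, so the antecedent holds at x; validity forces ◇^2p at z, giving a w with zR^2w and yR^3w.
First-order correspondent: ∀x ∃w (xR³w ∧ xR²w).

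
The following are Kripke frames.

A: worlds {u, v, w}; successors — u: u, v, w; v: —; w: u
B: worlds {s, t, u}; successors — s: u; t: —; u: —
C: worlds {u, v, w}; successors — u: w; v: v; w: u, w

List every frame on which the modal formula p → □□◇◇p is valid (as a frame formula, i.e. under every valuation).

The schema corresponds to a generalized confluence (Geach) condition: ∀x ∀z (xR²z → ∃w (x = w ∧ zR²w)).
A: fails — uR²v but no t with u=t and vR²t.
B: condition met.
C: condition met.
Valid on: B, C.

B, C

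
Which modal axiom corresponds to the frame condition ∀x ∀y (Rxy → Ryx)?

q → □◇q

A defining formula is q → □◇q (the B axiom).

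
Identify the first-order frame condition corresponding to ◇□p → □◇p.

convergence: ∀x ∀y ∀z (Rxy ∧ Rxz → ∃w (Ryw ∧ Rzw))

Suppose ◇□p→□◇p is valid. Take Rxy, Rxz and set V(p)={w : Ryw}. Then □p at y so ◇□p at x, so □◇p at x, so ◇p at z, giving w with Rzw and Ryw.
Conversely, any frame satisfying ∀x ∀y ∀z (Rxy ∧ Rxz → ∃w (Ryw ∧ Rzw)) validates the schema.
Frame condition: ∀x ∀y ∀z (Rxy ∧ Rxz → ∃w (Ryw ∧ Rzw)).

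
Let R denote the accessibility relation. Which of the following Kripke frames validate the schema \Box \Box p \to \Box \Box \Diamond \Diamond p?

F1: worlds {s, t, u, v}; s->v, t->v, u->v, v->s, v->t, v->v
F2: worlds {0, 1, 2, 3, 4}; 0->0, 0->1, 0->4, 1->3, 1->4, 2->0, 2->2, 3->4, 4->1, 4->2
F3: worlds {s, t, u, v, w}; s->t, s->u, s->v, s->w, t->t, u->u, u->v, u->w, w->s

This is the axiom for a generalized confluence (Geach) condition; its first-order frame correspondent is \forall x \forall z (x R^2 z \to \exists w (x R^2 w \wedge z R^2 w)).
F1: satisfies the condition.
F2: satisfies the condition.
F3: fails — sR²v but no w* with sR²w* and vR²w*.

F1, F2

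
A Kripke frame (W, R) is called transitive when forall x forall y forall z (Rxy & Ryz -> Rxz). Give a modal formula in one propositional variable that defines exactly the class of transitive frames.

□q → □□q

The condition is transitivity. The 4 schema □q → □□q defines it.
Suppose □q→□□q is valid. Take Rxy, Ryz and set V(q)={w : Rxw}. Then □q at x, so □□q at x, so □q at y, so q at z, i.e. Rxz.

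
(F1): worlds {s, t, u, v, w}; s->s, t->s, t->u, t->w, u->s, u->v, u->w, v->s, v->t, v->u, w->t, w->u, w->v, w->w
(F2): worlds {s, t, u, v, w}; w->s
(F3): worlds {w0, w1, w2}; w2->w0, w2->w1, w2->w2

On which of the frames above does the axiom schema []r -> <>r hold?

(F1)

The schema corresponds to seriality: forall x exists y Rxy.
(F1): condition met.
(F2): fails — world s has no successor.
(F3): fails — world w0 has no successor.
Valid on: (F1).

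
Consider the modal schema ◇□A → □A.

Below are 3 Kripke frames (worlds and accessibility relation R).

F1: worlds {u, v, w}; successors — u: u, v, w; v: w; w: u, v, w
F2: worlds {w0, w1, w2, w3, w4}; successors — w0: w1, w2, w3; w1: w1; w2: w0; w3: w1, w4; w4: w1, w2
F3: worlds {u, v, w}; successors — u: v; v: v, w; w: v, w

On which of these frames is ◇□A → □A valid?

Frame correspondent (Sahlqvist): ∀x ∀y ∀z (Rxy ∧ Rxz → Ryz) — i.e. the Euclidean property.
F1: fails — Ruv and Ruv but not Rvv.
F2: fails — Rw0w1 and Rw0w3 but not Rw1w3.
F3: satisfies the condition.

F3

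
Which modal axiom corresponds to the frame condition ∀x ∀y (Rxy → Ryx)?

The condition is symmetry. The B schema ψ → □◇ψ defines it.

ψ → □◇ψ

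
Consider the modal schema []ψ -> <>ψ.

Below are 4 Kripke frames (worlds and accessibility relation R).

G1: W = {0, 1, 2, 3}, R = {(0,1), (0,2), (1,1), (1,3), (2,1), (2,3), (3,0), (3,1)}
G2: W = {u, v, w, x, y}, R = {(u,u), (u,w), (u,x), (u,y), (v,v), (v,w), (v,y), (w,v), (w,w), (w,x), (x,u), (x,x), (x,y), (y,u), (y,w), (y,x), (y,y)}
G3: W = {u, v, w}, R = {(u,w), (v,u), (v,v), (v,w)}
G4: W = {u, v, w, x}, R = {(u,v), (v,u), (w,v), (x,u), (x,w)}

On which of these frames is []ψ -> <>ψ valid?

The schema corresponds to seriality: forall x exists y Rxy.
G1: satisfies the condition.
G2: satisfies the condition.
G3: fails — world w has no successor.
G4: satisfies the condition.

G1, G2, G4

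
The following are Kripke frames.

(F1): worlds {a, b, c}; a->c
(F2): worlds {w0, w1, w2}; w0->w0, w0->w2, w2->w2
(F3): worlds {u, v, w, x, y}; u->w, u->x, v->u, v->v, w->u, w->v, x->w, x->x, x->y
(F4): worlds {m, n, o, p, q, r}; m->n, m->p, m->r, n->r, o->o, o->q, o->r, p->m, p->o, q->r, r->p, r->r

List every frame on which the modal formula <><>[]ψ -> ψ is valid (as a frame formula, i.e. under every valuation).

This is the axiom for a generalized confluence (Geach) condition; its first-order frame correspondent is forall x forall y (x R^2 y -> exists w (yRw & x = w)).
(F1): holds.
(F2): fails — w0R²w2 but no w with w2Rw and w0=w.
(F3): fails — uR²u but no t with uRt and u=t.
(F4): fails — mR²m but no w with mRw and m=w.

(F1)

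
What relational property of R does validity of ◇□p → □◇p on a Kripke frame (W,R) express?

This schema is the .2 axiom.
It corresponds to convergence: ∀x ∀y ∀z (Rxy ∧ Rxz → ∃w (Ryw ∧ Rzw)).

Convergence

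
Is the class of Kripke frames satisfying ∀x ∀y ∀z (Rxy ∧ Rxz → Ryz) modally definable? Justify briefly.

The condition is the Euclidean property. A defining modal formula is ◇p → □◇p.

Yes — defined by ◇p → □◇p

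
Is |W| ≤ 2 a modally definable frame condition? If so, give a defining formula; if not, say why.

If a class were modally definable it would be closed under disjoint unions (Goldblatt–Thomason).
Any modal formula valid on each of 3 disjoint one-world frames is valid on their disjoint union (validity is preserved under disjoint unions). Each one-world frame has |W|=1≤2, but the union has |W|=3.
So the class is not modally definable.

No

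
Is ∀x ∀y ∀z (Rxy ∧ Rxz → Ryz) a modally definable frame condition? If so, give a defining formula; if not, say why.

Yes — defined by ◇r → □◇r

The condition is the Euclidean property. A defining modal formula is ◇r → □◇r.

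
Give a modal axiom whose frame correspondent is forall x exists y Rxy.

This is seriality; the standard corresponding axiom is D: □ψ → ◇ψ.

□ψ → ◇ψ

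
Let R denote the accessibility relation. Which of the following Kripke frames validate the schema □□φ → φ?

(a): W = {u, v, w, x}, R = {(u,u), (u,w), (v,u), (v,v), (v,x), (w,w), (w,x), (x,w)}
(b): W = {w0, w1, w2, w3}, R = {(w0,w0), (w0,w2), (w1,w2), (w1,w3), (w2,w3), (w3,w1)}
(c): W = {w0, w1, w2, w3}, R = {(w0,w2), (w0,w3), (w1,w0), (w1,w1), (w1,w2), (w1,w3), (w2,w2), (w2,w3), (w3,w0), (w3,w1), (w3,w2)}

(a), (c)

This is the axiom for a generalized confluence (Geach) condition; its first-order frame correspondent is ∀x ∃w (xR²w ∧ x = w).
(a): satisfies the condition.
(b): fails — at w2 but no w with w2R²w and w2=w.
(c): satisfies the condition.
Valid on: (a), (c).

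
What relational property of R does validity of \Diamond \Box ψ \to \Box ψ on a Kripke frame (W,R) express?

This schema is equivalent to the 5 axiom ◇ψ → □◇ψ.
Its frame correspondent is the Euclidean property — \forall x \forall y \forall z (Rxy \wedge Rxz \to Ryz).

The Euclidean property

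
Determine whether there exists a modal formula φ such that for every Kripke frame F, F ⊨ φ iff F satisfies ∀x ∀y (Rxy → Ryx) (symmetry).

Yes, by r → □◇r

This is a Sahlqvist condition; the B axiom r → □◇r defines it.
Suppose r→□◇r is valid. Take Rxy and set V(r)={x}. Then r at x, so □◇r at x, so ◇r at y, so some z with Ryz has r; z=x, i.e. Ryx.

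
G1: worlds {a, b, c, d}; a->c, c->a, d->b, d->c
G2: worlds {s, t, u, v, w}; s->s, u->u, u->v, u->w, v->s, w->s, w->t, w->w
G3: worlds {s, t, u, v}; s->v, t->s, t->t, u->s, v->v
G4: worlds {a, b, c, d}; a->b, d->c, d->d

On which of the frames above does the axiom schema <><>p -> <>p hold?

G4

Frame correspondent (Sahlqvist): forall x forall y forall z (Rxy & Ryz -> Rxz) — i.e. transitivity.
G1: fails — Rac and Rca but not Raa.
G2: fails — Ruv and Rvs but not Rus.
G3: fails — Rus and Rsv but not Ruv.
G4: condition met.
Valid on: G4.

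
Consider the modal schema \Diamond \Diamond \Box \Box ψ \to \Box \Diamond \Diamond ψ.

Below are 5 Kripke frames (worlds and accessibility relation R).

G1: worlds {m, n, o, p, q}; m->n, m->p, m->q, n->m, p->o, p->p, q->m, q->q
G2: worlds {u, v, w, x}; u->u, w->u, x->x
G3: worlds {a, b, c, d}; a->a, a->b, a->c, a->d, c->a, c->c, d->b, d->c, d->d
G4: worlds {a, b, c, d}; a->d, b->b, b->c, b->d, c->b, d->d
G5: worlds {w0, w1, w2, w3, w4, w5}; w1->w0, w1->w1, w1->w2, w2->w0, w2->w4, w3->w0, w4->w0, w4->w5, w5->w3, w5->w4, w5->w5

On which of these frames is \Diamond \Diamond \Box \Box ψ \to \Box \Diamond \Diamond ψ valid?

The schema corresponds to a generalized confluence (Geach) condition: \forall x \forall y \forall z ((x R^2 y \wedge xRz) \to \exists w (y R^2 w \wedge z R^2 w)).
G1: fails — mR²o, mRn but no w with oR²w and nR²w.
G2: condition met.
G3: fails — aR²a, aRb but no w with aR²w and bR²w.
G4: condition met.
G5: fails — w1R²w0, w1Rw0 but no w with w0R²w and w0R²w.

G2, G4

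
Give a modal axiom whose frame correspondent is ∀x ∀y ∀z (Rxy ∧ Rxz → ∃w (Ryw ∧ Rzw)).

A defining formula is ◇□p → □◇p (the .2 axiom).
Suppose ◇□p→□◇p is valid. Take Rxy, Rxz and set V(p)={w : Ryw}. Then □p at y so ◇□p at x, so □◇p at x, so ◇p at z, giving w with Rzw and Ryw.

◇□p → □◇p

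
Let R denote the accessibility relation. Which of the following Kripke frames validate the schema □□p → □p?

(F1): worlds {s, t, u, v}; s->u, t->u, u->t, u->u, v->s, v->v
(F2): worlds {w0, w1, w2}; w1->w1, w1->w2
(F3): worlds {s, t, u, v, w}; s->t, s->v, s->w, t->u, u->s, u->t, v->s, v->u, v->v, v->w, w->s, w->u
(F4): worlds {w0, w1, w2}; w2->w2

(F1), (F2), (F4)

This is the axiom for density; its first-order frame correspondent is ∀x ∀y (Rxy → ∃z (Rxz ∧ Rzy)).
(F1): condition met.
(F2): condition met.
(F3): fails — Rwu but no z with Rwz and Rzu.
(F4): condition met.
Valid on: (F1), (F2), (F4).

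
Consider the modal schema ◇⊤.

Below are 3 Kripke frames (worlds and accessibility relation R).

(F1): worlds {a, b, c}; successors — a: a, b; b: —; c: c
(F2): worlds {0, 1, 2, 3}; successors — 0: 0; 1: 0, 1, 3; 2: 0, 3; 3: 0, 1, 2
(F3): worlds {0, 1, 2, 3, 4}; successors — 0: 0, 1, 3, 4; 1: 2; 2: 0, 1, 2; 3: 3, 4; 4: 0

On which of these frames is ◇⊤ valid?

(F2), (F3)

Frame correspondent (Sahlqvist): ∀x ∃y Rxy — i.e. seriality.
(F1): fails — world b has no successor.
(F2): holds.
(F3): holds.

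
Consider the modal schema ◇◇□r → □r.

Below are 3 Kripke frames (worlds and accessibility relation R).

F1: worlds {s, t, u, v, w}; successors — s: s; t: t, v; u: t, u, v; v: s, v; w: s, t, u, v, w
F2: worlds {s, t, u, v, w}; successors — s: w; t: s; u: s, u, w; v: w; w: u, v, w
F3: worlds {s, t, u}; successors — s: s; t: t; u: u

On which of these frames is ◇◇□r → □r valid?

Frame correspondent (Sahlqvist): ∀x ∀y ∀z ((xR²y ∧ xRz) → ∃w (yRw ∧ z = w)) — i.e. a generalized confluence (Geach) condition.
F1: fails — tR²s, tRt but no w* with sRw* and t=w*.
F2: fails — tR²w, tRs but no w* with wRw* and s=w*.
F3: ✓.

F3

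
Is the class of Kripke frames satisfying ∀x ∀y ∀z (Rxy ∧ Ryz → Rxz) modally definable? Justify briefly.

Definable; □r → □□r defines it

This is a Sahlqvist condition; the 4 axiom □r → □□r defines it.
Suppose □r→□□r is valid. Take Rxy, Ryz and set V(r)={w : Rxw}. Then □r at x, so □□r at x, so □r at y, so r at z, i.e. Rxz.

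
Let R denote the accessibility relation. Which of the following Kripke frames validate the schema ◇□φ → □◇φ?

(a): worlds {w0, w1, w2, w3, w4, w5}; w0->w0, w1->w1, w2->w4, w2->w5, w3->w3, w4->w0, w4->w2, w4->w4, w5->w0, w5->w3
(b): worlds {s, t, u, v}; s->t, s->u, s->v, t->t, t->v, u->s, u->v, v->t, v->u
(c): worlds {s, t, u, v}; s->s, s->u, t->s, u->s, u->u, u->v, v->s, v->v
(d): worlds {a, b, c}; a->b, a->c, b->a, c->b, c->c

The schema corresponds to convergence: ∀x ∀y ∀z (Rxy ∧ Rxz → ∃w (Ryw ∧ Rzw)).
(a): fails — Rw4w2 and Rw4w0 but w2 and w0 have no common successor.
(b): fails — Rsv and Rsu but v and u have no common successor.
(c): holds.
(d): fails — Rab and Rac but b and c have no common successor.
Valid on: (c).

(c)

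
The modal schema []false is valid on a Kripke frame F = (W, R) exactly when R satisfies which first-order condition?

emptiness of R: forall x forall y ~Rxy

□⊥ is valid iff no world has any successor (otherwise □⊥ fails at any world with one).
The converse is a direct semantic check.
So the correspondent is emptiness of R.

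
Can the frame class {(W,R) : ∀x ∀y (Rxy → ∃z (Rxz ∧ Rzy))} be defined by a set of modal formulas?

Yes — defined by □□r → □r

This is a Sahlqvist condition; the C4 axiom □□r → □r defines it.
Suppose □□r→□r is valid. Take Rxy and set V(r)={w : xR²w}. Then □□r at x, so □r at x, so r at y, i.e. ∃z(Rxz∧Rzy).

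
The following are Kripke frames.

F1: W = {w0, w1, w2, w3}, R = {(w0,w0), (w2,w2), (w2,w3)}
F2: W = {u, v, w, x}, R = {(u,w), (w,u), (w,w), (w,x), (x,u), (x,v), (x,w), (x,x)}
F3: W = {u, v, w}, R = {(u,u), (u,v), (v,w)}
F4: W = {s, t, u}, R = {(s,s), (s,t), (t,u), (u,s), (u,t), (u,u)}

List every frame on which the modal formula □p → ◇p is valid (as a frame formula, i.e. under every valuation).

F4

Frame correspondent (Sahlqvist): ∀x ∃y Rxy — i.e. seriality.
F1: fails — world w1 has no successor.
F2: fails — world v has no successor.
F3: fails — world w has no successor.
F4: satisfies the condition.
Valid on: F4.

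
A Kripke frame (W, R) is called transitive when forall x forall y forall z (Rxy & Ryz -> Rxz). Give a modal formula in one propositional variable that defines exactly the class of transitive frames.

□ψ → □□ψ

The condition is transitivity. The 4 schema □ψ → □□ψ defines it.
Suppose □ψ→□□ψ is valid. Take Rxy, Ryz and set V(ψ)={w : Rxw}. Then □ψ at x, so □□ψ at x, so □ψ at y, so ψ at z, i.e. Rxz.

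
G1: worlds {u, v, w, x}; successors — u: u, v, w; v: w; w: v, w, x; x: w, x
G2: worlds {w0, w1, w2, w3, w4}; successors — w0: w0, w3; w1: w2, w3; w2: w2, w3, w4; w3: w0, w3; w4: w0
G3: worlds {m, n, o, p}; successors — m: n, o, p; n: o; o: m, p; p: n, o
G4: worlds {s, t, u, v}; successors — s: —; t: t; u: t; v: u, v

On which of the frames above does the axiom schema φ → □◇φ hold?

The schema corresponds to symmetry: ∀x ∀y (Rxy → Ryx).
G1: fails — Ruv but not Rvu.
G2: fails — Rw1w2 but not Rw2w1.
G3: fails — Rpn but not Rnp.
G4: fails — Rvu but not Ruv.

none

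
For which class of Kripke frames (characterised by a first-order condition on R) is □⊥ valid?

emptiness of R

□⊥ is valid iff no world has any successor (otherwise □⊥ fails at any world with one).
The converse is a direct semantic check.
Frame condition: ∀x ∀y ¬Rxy.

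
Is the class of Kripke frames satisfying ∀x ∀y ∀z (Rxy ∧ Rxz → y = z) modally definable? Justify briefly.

Yes, by ◇q → □q

This is a Sahlqvist condition; the CD axiom ◇q → □q defines it.
Suppose ◇q→□q is valid. Take Rxy, Rxz and set V(q)={y}. Then ◇q at x, so □q at x, so q at z, i.e. z=y.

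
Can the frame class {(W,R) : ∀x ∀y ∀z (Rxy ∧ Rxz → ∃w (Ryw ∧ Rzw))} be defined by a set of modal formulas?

The condition is convergence. A defining modal formula is ◇□q → □◇q.
Suppose ◇□q→□◇q is valid. Take Rxy, Rxz and set V(q)={w : Ryw}. Then □q at y so ◇□q at x, so □◇q at x, so ◇q at z, giving w with Rzw and Ryw.

Yes — defined by ◇□q → □◇q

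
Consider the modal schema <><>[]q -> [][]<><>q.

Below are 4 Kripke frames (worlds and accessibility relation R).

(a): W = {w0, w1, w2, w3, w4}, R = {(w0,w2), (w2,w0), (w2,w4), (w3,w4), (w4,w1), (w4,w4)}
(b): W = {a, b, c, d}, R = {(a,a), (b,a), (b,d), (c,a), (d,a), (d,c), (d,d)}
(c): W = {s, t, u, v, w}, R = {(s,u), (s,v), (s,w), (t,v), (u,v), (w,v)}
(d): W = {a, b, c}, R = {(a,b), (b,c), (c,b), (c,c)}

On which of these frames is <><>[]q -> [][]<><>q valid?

(b), (d)

Frame correspondent (Sahlqvist): forall x forall y forall z ((x R^2 y & x R^2 z) -> exists w (yRw & z R^2 w)) — i.e. a generalized confluence (Geach) condition.
(a): fails — w0R²w0, w0R²w0 but no w with w0Rw and w0R²w.
(b): condition met.
(c): fails — sR²v, sR²v but no w* with vRw* and vR²w*.
(d): condition met.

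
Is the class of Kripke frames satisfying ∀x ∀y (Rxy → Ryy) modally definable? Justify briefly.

This is a Sahlqvist condition; the T□ axiom □(□q → q) defines it.
Suppose □(□q→q) is valid. Take Rxy and set V(q)={w : Ryw}. Then at y, □q holds; since □(□q→q) at x, □q→q at y, so q at y, i.e. Ryy.

Yes — defined by □(□q → q)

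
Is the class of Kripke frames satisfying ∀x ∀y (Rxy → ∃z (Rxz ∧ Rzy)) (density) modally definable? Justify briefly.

Yes — defined by □□q → □q

The condition is density. A defining modal formula is □□q → □q.
Suppose □□q→□q is valid. Take Rxy and set V(q)={w : xR²w}. Then □□q at x, so □q at x, so q at y, i.e. ∃z(Rxz∧Rzy).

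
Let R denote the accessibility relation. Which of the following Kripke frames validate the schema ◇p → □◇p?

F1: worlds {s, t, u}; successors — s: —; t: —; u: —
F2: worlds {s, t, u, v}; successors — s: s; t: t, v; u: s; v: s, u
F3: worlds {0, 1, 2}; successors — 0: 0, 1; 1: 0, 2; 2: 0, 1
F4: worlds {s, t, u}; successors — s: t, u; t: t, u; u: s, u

The schema corresponds to the Euclidean property: ∀x ∀y ∀z (Rxy ∧ Rxz → Ryz).
F1: ✓.
F2: fails — Rtv and Rtv but not Rvv.
F3: fails — R01 and R01 but not R11.
F4: fails — Rsu and Rst but not Rut.
Valid on: F1.

F1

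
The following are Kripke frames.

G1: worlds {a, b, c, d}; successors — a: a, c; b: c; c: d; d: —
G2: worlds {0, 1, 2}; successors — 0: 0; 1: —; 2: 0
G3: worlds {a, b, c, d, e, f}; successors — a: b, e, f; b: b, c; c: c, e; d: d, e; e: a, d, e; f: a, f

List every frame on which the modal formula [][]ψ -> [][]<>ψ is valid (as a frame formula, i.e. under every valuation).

G2, G3

Frame correspondent (Sahlqvist): forall x forall z (x R^2 z -> exists w (x R^2 w & zRw)) — i.e. a generalized confluence (Geach) condition.
G1: fails — aR²d but no w with aR²w and dRw.
G2: satisfies the condition.
G3: satisfies the condition.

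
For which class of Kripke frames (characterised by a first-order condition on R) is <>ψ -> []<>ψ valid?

the Euclidean property: forall x forall y forall z (Rxy & Rxz -> Ryz)

This is the 5 axiom.
Its frame correspondent is the Euclidean property — forall x forall y forall z (Rxy & Rxz -> Ryz).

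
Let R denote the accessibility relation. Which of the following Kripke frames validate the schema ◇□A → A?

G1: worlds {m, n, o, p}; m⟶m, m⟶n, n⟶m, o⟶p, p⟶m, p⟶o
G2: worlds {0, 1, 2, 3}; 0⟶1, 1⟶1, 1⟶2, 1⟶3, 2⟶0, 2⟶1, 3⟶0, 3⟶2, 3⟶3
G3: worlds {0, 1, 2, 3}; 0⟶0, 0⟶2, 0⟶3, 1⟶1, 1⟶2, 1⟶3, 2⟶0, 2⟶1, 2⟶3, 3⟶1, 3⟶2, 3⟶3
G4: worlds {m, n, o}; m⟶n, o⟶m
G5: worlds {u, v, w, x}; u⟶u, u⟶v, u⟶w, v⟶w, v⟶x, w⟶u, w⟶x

none

Frame correspondent (Sahlqvist): ∀x ∀y (Rxy → Ryx) — i.e. symmetry.
G1: fails — Rpm but not Rmp.
G2: fails — R32 but not R23.
G3: fails — R03 but not R30.
G4: fails — Rom but not Rmo.
G5: fails — Ruv but not Rvu.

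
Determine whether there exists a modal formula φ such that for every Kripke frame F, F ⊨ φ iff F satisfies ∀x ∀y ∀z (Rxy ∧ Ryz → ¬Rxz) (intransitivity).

If a class were modally definable it would be closed under surjective bounded morphisms (Goldblatt–Thomason).
The 5-cycle (worlds s,t,u,v,w with s→t→u→v→w→s) is intransitive. Mapping every world to a single reflexive point • is a surjective bounded morphism; the reflexive point is not intransitive (R••∧R•• but R••).
So no modal formula (or set of formulas) defines exactly the intransitive frames.

Not definable by any modal formula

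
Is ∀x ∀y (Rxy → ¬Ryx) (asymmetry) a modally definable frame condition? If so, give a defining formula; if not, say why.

No — not modally definable

Modal frame validity is preserved under surjective bounded morphisms.
The 3-cycle (worlds a,b,c with a→b→c→a) is asymmetric. Mapping every world to a single reflexive point • is a surjective bounded morphism, and the reflexive point is not asymmetric (R•• but asymmetry requires ¬R••).
So no modal formula (or set of formulas) defines exactly the asymmetric frames.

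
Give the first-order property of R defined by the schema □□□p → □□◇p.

This is a Sahlqvist (Geach-type) schema ◇^0□^3p → □^2◇^1p.
Minimal-valuation argument: fix x; take any y with xR^0y and any z with xR^2z. Set V(p) to the set of worlds R-reachable from y in exactly 3 steps. Then □^3p holds at y, so the antecedent holds at x; validity forces ◇^1p at z, giving a w with zR^1w and yR^3w.
First-order correspondent: ∀x ∀z (xR²z → ∃w (xR³w ∧ zRw)).

∀x ∀z (xR²z → ∃w (xR³w ∧ zRw))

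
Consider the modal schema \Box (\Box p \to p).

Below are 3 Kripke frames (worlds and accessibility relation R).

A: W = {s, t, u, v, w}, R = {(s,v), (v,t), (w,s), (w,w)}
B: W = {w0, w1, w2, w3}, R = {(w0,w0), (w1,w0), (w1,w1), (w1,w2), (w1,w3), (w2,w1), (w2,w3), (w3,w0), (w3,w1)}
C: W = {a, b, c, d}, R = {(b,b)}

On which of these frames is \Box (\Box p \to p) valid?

The schema corresponds to shift-reflexivity: \forall x \forall y (Rxy \to Ryy).
A: fails — Rvt but not Rtt.
B: fails — Rw1w2 but not Rw2w2.
C: satisfies the condition.
Valid on: C.

C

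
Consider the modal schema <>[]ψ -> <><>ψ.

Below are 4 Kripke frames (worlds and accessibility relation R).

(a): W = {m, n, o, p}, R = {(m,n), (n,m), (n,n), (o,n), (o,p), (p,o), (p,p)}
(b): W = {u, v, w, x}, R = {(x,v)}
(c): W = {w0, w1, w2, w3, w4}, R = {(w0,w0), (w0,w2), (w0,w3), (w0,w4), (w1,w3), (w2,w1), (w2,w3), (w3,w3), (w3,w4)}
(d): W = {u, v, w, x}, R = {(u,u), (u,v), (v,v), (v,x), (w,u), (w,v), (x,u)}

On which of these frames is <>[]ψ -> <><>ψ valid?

(a), (d)

Frame correspondent (Sahlqvist): forall x forall y (xRy -> exists w (yRw & x R^2 w)) — i.e. a generalized confluence (Geach) condition.
(a): holds.
(b): fails — xRv but no t with vRt and xR²t.
(c): fails — w0Rw4 but no w with w4Rw and w0R²w.
(d): holds.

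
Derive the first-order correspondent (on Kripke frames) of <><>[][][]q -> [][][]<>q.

This is a Sahlqvist (Geach-type) schema ◇^2□^3q → □^3◇^1q.
Minimal-valuation argument: fix x; take any y with xR^2y and any z with xR^3z. Set V(q) to the set of worlds R-reachable from y in exactly 3 steps. Then □^3q holds at y, so the antecedent holds at x; validity forces ◇^1q at z, giving a w with zR^1w and yR^3w.
First-order correspondent: forall x forall y forall z ((x R^2 y & x R^3 z) -> exists w (y R^3 w & zRw)).

forall x forall y forall z ((x R^2 y & x R^3 z) -> exists w (y R^3 w & zRw))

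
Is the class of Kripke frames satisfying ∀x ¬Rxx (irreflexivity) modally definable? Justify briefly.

Any modally definable frame class is closed under surjective bounded morphisms.
The 3-cycle (worlds 0,1,2 with 0→1→2→0) is irreflexive, and the map sending every world to a single reflexive point • is a surjective bounded morphism (forth: every edge maps to (•,•); back: every world has a successor). So any modal formula valid on the 3-cycle is also valid on the reflexive point, which is not irreflexive.
Hence irreflexivity is not modally definable.

Not definable by any modal formula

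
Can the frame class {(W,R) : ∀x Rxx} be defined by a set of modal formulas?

Definable; □q → q defines it

Yes: it is reflexivity, defined by the T schema □q → q.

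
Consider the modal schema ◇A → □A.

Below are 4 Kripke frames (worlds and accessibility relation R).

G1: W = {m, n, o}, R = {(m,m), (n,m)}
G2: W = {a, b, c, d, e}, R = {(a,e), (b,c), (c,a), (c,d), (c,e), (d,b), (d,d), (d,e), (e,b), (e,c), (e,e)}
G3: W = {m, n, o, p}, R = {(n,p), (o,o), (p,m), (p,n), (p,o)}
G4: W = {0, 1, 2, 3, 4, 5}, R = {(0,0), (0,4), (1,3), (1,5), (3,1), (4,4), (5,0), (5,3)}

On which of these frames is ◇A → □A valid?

G1

The schema corresponds to partial functionality: ∀x ∀y ∀z (Rxy ∧ Rxz → y = z).
G1: satisfies the condition.
G2: fails — c sees both a and d.
G3: fails — p sees both m and n.
G4: fails — 0 sees both 0 and 4.
Valid on: G1.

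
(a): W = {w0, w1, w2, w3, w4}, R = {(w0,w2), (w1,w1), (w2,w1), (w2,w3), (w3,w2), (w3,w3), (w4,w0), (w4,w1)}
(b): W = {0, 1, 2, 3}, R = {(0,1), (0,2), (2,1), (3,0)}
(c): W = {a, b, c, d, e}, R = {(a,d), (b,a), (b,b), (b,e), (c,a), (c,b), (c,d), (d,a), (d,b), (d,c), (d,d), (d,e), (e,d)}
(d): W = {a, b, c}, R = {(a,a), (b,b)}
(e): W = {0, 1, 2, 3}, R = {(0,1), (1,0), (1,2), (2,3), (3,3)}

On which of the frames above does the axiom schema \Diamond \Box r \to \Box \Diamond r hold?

(d)

The schema corresponds to convergence: \forall x \forall y \forall z (Rxy \wedge Rxz \to \exists w (Ryw \wedge Rzw)).
(a): fails — Rw2w1 and Rw2w3 but w1 and w3 have no common successor.
(b): fails — R01 and R01 but 1 and 1 have no common successor.
(c): fails — Rbb and Rba but b and a have no common successor.
(d): holds.
(e): fails — R10 and R12 but 0 and 2 have no common successor.
Valid on: (d).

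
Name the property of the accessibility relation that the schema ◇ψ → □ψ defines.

Partial functionality

Suppose ◇ψ→□ψ is valid. Take Rxy, Rxz and set V(ψ)={y}. Then ◇ψ at x, so □ψ at x, so ψ at z, i.e. z=y.
Conversely, on a frame with partial functionality the schema holds at every world under every valuation.
So the correspondent is partial functionality.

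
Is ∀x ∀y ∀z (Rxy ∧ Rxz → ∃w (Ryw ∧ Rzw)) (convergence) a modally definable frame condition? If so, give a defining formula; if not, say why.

The condition is convergence. A defining modal formula is ◇□p → □◇p.

Yes — defined by ◇□p → □◇p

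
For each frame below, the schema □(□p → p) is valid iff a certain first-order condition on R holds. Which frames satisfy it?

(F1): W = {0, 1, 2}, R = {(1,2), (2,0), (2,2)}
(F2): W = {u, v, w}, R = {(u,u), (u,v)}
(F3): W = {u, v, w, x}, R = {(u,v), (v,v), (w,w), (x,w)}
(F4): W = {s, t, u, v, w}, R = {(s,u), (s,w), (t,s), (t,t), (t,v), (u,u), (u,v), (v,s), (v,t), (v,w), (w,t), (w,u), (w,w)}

(F3)

The schema corresponds to shift-reflexivity: ∀x ∀y (Rxy → Ryy).
(F1): fails — R20 but not R00.
(F2): fails — Ruv but not Rvv.
(F3): condition met.
(F4): fails — Ruv but not Rvv.
Valid on: (F3).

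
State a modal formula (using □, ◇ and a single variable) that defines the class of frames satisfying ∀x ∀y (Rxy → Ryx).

The condition is symmetry. The B schema p → □◇p defines it.

p → □◇p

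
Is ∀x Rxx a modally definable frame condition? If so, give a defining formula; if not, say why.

Yes — defined by □q → q

Yes: it is reflexivity, defined by the T schema □q → q.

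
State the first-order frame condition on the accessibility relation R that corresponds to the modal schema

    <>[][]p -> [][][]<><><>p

forall x forall y forall z ((xRy & x R^3 z) -> exists w (y R^2 w & z R^3 w))

This is a Sahlqvist (Geach-type) schema ◇^1□^2p → □^3◇^3p.
Minimal-valuation argument: fix x; take any y with xR^1y and any z with xR^3z. Set V(p) to the set of worlds R-reachable from y in exactly 2 steps. Then □^2p holds at y, so the antecedent holds at x; validity forces ◇^3p at z, giving a w with zR^3w and yR^2w.
First-order correspondent: forall x forall y forall z ((xRy & x R^3 z) -> exists w (y R^2 w & z R^3 w)).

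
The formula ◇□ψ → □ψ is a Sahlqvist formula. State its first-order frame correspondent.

This is frame-equivalent to ◇ψ → □◇ψ (substitute ¬ψ for ψ and contrapose).
Suppose ◇ψ→□◇ψ is valid. Take Rxy, Rxz and set V(ψ)={y}. Then ◇ψ at x, so □◇ψ at x, so ◇ψ at z, so some w with Rzw has ψ; w=y, i.e. Rzy. By symmetry of the argument, Ryz.

The Euclidean property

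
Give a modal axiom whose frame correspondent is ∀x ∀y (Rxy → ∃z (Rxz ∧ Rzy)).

□□r → □r

The condition is density. The C4 schema □□r → □r defines it.
Suppose □□r→□r is valid. Take Rxy and set V(r)={w : xR²w}. Then □□r at x, so □r at x, so r at y, i.e. ∃z(Rxz∧Rzy).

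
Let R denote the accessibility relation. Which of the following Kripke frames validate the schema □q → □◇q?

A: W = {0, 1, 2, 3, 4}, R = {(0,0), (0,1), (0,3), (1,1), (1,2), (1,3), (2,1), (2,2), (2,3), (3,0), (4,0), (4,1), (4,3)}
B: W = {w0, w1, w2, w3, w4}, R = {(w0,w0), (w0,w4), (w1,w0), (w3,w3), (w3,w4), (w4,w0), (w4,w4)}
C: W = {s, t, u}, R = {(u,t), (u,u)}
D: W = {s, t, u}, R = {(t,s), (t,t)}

B

This is the axiom for a generalized confluence (Geach) condition; its first-order frame correspondent is ∀x ∀z (xRz → ∃w (xRw ∧ zRw)).
A: fails — 1R3 but no w with 1Rw and 3Rw.
B: satisfies the condition.
C: fails — uRt but no w with uRw and tRw.
D: fails — tRs but no w with tRw and sRw.
Valid on: B.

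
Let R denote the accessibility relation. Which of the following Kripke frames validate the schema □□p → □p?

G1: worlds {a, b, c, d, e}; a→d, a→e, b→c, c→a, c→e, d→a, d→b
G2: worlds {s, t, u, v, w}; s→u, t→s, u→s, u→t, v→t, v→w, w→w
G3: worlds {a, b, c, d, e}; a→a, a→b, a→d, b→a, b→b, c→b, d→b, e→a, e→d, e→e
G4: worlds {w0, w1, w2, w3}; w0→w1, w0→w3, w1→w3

Frame correspondent (Sahlqvist): ∀x ∀y (Rxy → ∃z (Rxz ∧ Rzy)) — i.e. density.
G1: fails — Rbc but no z with Rbz and Rzc.
G2: fails — Rut but no z with Ruz and Rzt.
G3: condition met.
G4: fails — Rw0w1 but no z with Rw0z and Rzw1.

G3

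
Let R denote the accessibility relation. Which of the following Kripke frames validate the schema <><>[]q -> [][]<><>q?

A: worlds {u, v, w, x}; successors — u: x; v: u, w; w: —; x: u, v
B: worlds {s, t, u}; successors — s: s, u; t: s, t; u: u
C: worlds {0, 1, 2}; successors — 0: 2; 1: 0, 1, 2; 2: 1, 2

C

The schema corresponds to a generalized confluence (Geach) condition: forall x forall y forall z ((x R^2 y & x R^2 z) -> exists w (yRw & z R^2 w)).
A: fails — uR²u, uR²u but no t with uRt and uR²t.
B: fails — tR²t, tR²u but no w with tRw and uR²w.
C: satisfies the condition.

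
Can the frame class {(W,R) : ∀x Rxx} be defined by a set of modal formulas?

This is a Sahlqvist condition; the T axiom □q → q defines it.
Suppose □q→q is valid. At any x set V(q)={w : Rxw}. Then □q holds at x, so q holds at x, i.e. Rxx.

Yes, by □q → q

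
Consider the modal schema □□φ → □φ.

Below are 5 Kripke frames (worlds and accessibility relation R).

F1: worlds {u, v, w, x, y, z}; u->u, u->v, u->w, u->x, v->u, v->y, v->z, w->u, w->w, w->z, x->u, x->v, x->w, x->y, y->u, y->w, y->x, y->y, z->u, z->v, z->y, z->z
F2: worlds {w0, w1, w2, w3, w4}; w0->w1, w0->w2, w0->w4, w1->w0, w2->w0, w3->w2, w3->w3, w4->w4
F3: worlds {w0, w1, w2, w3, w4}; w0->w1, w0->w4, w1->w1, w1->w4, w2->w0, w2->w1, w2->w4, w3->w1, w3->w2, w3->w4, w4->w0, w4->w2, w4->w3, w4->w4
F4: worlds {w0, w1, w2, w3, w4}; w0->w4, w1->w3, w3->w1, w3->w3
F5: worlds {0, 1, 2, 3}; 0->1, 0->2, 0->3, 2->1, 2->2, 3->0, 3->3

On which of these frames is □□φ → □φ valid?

F1, F3, F5

The schema corresponds to density: ∀x ∀y (Rxy → ∃z (Rxz ∧ Rzy)).
F1: condition met.
F2: fails — Rw1w0 but no z with Rw1z and Rzw0.
F3: condition met.
F4: fails — Rw0w4 but no z with Rw0z and Rzw4.
F5: condition met.
Valid on: F1, F3, F5.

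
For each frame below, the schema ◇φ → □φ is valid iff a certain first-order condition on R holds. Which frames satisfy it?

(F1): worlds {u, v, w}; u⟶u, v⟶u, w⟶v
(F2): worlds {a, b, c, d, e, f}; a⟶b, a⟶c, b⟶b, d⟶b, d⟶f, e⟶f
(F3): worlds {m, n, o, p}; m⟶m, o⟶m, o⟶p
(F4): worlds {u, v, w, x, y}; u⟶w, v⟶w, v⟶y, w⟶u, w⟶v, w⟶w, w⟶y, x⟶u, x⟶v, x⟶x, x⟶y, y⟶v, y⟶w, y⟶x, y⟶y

(F1)

This is the axiom for partial functionality; its first-order frame correspondent is ∀x ∀y ∀z (Rxy ∧ Rxz → y = z).
(F1): ✓.
(F2): fails — a sees both b and c.
(F3): fails — o sees both m and p.
(F4): fails — v sees both w and y.
Valid on: (F1).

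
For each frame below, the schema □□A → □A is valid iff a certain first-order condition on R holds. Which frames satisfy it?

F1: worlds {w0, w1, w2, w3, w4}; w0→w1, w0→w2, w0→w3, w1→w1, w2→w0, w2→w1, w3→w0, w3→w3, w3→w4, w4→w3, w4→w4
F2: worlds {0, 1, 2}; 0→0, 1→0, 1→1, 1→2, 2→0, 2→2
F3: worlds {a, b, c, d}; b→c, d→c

The schema corresponds to density: ∀x ∀y (Rxy → ∃z (Rxz ∧ Rzy)).
F1: fails — Rw0w2 but no z with Rw0z and Rzw2.
F2: condition met.
F3: fails — Rbc but no z with Rbz and Rzc.

F2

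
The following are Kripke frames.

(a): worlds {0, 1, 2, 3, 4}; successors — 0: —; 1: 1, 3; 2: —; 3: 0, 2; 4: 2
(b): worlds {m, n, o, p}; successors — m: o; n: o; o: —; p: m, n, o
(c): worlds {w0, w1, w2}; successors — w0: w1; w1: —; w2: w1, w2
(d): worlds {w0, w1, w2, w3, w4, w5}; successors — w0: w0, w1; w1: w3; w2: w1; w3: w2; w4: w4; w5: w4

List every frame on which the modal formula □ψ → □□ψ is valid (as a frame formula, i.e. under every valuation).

(b), (c)

This is the axiom for transitivity; its first-order frame correspondent is ∀x ∀y ∀z (Rxy ∧ Ryz → Rxz).
(a): fails — R13 and R32 but not R12.
(b): satisfies the condition.
(c): satisfies the condition.
(d): fails — Rw3w2 and Rw2w1 but not Rw3w1.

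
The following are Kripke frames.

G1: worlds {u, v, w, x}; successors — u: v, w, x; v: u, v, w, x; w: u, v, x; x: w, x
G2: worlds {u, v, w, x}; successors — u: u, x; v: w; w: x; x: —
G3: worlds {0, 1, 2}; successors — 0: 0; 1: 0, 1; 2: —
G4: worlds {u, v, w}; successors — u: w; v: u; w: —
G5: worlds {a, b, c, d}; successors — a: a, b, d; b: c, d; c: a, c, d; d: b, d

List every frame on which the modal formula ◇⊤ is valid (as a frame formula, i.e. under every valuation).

G1, G5

This is the axiom for seriality; its first-order frame correspondent is ∀x ∃y Rxy.
G1: condition met.
G2: fails — world x has no successor.
G3: fails — world 2 has no successor.
G4: fails — world w has no successor.
G5: condition met.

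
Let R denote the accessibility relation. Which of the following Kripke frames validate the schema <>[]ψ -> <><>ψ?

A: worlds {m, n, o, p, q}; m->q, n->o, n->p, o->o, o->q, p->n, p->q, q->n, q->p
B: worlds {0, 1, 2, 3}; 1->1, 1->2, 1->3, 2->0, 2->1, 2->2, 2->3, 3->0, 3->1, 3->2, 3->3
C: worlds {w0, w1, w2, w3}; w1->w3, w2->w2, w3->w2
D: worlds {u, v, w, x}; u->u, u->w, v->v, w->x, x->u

The schema corresponds to a generalized confluence (Geach) condition: forall x forall y (xRy -> exists w (yRw & x R^2 w)).
A: holds.
B: fails — 2R0 but no w with 0Rw and 2R²w.
C: holds.
D: holds.

A, C, D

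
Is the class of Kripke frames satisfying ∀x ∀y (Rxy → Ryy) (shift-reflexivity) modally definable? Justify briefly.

Yes: it is shift-reflexivity, defined by the T□ schema □(□r → r).
Suppose □(□r→r) is valid. Take Rxy and set V(r)={w : Ryw}. Then at y, □r holds; since □(□r→r) at x, □r→r at y, so r at y, i.e. Ryy.

Yes, by □(□r → r)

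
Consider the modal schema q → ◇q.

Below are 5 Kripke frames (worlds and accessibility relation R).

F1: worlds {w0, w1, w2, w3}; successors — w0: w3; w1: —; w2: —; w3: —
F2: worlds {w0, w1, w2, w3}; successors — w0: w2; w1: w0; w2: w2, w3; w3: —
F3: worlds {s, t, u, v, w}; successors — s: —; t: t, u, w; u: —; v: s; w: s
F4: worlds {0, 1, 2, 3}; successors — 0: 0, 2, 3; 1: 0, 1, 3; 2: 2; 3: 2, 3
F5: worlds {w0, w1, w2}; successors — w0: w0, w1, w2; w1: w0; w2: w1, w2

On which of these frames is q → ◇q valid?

F4

Frame correspondent (Sahlqvist): ∀x Rxx — i.e. reflexivity.
F1: fails — world w0 does not see itself.
F2: fails — world w0 does not see itself.
F3: fails — world s does not see itself.
F4: holds.
F5: fails — world w1 does not see itself.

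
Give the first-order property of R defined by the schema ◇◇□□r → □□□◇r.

∀x ∀y ∀z ((xR²y ∧ xR³z) → ∃w (yR²w ∧ zRw))

This is a Sahlqvist (Geach-type) schema ◇^2□^2r → □^3◇^1r.
First-order correspondent: ∀x ∀y ∀z ((xR²y ∧ xR³z) → ∃w (yR²w ∧ zRw)).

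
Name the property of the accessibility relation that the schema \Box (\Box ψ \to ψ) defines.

shift-reflexivity: \forall x \forall y (Rxy \to Ryy)

Suppose □(□ψ→ψ) is valid. Take Rxy and set V(ψ)={w : Ryw}. Then at y, □ψ holds; since □(□ψ→ψ) at x, □ψ→ψ at y, so ψ at y, i.e. Ryy.
The converse is a direct semantic check.
Frame condition: \forall x \forall y (Rxy \to Ryy).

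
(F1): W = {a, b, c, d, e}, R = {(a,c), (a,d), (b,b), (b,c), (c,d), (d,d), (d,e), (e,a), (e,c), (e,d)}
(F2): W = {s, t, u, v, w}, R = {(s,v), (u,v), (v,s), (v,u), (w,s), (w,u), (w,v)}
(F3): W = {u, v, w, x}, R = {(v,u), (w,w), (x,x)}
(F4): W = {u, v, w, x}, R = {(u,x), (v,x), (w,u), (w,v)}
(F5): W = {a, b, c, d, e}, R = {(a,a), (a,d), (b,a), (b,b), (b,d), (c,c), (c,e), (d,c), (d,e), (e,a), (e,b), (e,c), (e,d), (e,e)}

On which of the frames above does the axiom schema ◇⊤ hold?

This is the axiom for seriality; its first-order frame correspondent is ∀x ∃y Rxy.
(F1): satisfies the condition.
(F2): fails — world t has no successor.
(F3): fails — world u has no successor.
(F4): fails — world x has no successor.
(F5): satisfies the condition.

(F1), (F5)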